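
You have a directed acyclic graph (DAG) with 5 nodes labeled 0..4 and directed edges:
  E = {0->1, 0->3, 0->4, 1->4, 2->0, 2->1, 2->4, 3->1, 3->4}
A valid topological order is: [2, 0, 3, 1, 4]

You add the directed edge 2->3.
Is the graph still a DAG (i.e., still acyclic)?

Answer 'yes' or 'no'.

Answer: yes

Derivation:
Given toposort: [2, 0, 3, 1, 4]
Position of 2: index 0; position of 3: index 2
New edge 2->3: forward
Forward edge: respects the existing order. Still a DAG, same toposort still valid.
Still a DAG? yes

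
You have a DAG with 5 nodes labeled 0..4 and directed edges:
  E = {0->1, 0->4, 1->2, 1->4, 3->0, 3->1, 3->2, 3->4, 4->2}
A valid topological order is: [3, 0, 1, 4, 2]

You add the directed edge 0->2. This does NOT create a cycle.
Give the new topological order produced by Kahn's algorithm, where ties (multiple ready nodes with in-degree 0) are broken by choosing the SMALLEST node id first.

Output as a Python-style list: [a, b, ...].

Old toposort: [3, 0, 1, 4, 2]
Added edge: 0->2
Position of 0 (1) < position of 2 (4). Old order still valid.
Run Kahn's algorithm (break ties by smallest node id):
  initial in-degrees: [1, 2, 4, 0, 3]
  ready (indeg=0): [3]
  pop 3: indeg[0]->0; indeg[1]->1; indeg[2]->3; indeg[4]->2 | ready=[0] | order so far=[3]
  pop 0: indeg[1]->0; indeg[2]->2; indeg[4]->1 | ready=[1] | order so far=[3, 0]
  pop 1: indeg[2]->1; indeg[4]->0 | ready=[4] | order so far=[3, 0, 1]
  pop 4: indeg[2]->0 | ready=[2] | order so far=[3, 0, 1, 4]
  pop 2: no out-edges | ready=[] | order so far=[3, 0, 1, 4, 2]
  Result: [3, 0, 1, 4, 2]

Answer: [3, 0, 1, 4, 2]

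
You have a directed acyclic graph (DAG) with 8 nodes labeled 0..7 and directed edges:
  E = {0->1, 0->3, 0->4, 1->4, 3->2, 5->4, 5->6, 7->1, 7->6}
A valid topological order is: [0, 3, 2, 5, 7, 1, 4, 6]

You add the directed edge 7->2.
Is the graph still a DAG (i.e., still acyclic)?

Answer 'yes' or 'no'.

Answer: yes

Derivation:
Given toposort: [0, 3, 2, 5, 7, 1, 4, 6]
Position of 7: index 4; position of 2: index 2
New edge 7->2: backward (u after v in old order)
Backward edge: old toposort is now invalid. Check if this creates a cycle.
Does 2 already reach 7? Reachable from 2: [2]. NO -> still a DAG (reorder needed).
Still a DAG? yes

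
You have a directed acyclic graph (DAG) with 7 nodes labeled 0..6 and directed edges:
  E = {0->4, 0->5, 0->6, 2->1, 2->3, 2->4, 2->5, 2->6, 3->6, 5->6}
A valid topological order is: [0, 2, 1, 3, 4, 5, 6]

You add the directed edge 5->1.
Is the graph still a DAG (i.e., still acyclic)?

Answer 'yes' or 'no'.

Answer: yes

Derivation:
Given toposort: [0, 2, 1, 3, 4, 5, 6]
Position of 5: index 5; position of 1: index 2
New edge 5->1: backward (u after v in old order)
Backward edge: old toposort is now invalid. Check if this creates a cycle.
Does 1 already reach 5? Reachable from 1: [1]. NO -> still a DAG (reorder needed).
Still a DAG? yes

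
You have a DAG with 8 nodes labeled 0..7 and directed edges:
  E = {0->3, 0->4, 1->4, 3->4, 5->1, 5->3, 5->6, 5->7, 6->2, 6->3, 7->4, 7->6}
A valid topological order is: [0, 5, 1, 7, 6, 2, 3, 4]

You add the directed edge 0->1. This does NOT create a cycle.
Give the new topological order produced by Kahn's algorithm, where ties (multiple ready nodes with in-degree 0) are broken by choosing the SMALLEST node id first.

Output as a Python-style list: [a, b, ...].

Answer: [0, 5, 1, 7, 6, 2, 3, 4]

Derivation:
Old toposort: [0, 5, 1, 7, 6, 2, 3, 4]
Added edge: 0->1
Position of 0 (0) < position of 1 (2). Old order still valid.
Run Kahn's algorithm (break ties by smallest node id):
  initial in-degrees: [0, 2, 1, 3, 4, 0, 2, 1]
  ready (indeg=0): [0, 5]
  pop 0: indeg[1]->1; indeg[3]->2; indeg[4]->3 | ready=[5] | order so far=[0]
  pop 5: indeg[1]->0; indeg[3]->1; indeg[6]->1; indeg[7]->0 | ready=[1, 7] | order so far=[0, 5]
  pop 1: indeg[4]->2 | ready=[7] | order so far=[0, 5, 1]
  pop 7: indeg[4]->1; indeg[6]->0 | ready=[6] | order so far=[0, 5, 1, 7]
  pop 6: indeg[2]->0; indeg[3]->0 | ready=[2, 3] | order so far=[0, 5, 1, 7, 6]
  pop 2: no out-edges | ready=[3] | order so far=[0, 5, 1, 7, 6, 2]
  pop 3: indeg[4]->0 | ready=[4] | order so far=[0, 5, 1, 7, 6, 2, 3]
  pop 4: no out-edges | ready=[] | order so far=[0, 5, 1, 7, 6, 2, 3, 4]
  Result: [0, 5, 1, 7, 6, 2, 3, 4]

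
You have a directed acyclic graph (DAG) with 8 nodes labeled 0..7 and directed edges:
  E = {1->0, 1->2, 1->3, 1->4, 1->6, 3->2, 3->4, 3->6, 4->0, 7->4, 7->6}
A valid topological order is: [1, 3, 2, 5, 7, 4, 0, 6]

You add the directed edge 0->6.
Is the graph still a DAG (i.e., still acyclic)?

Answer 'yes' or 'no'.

Given toposort: [1, 3, 2, 5, 7, 4, 0, 6]
Position of 0: index 6; position of 6: index 7
New edge 0->6: forward
Forward edge: respects the existing order. Still a DAG, same toposort still valid.
Still a DAG? yes

Answer: yes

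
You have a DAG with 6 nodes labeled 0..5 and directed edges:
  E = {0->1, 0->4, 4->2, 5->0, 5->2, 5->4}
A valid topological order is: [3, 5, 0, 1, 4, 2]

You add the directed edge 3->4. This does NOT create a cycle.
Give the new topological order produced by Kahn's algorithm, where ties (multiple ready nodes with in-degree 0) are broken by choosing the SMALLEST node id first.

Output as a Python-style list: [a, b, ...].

Answer: [3, 5, 0, 1, 4, 2]

Derivation:
Old toposort: [3, 5, 0, 1, 4, 2]
Added edge: 3->4
Position of 3 (0) < position of 4 (4). Old order still valid.
Run Kahn's algorithm (break ties by smallest node id):
  initial in-degrees: [1, 1, 2, 0, 3, 0]
  ready (indeg=0): [3, 5]
  pop 3: indeg[4]->2 | ready=[5] | order so far=[3]
  pop 5: indeg[0]->0; indeg[2]->1; indeg[4]->1 | ready=[0] | order so far=[3, 5]
  pop 0: indeg[1]->0; indeg[4]->0 | ready=[1, 4] | order so far=[3, 5, 0]
  pop 1: no out-edges | ready=[4] | order so far=[3, 5, 0, 1]
  pop 4: indeg[2]->0 | ready=[2] | order so far=[3, 5, 0, 1, 4]
  pop 2: no out-edges | ready=[] | order so far=[3, 5, 0, 1, 4, 2]
  Result: [3, 5, 0, 1, 4, 2]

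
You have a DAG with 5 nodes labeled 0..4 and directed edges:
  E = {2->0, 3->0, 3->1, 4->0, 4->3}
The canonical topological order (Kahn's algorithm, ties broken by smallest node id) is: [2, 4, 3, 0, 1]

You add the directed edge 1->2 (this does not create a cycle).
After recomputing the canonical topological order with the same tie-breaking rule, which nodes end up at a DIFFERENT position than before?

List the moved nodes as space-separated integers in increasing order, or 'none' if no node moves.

Answer: 0 1 2 3 4

Derivation:
Old toposort: [2, 4, 3, 0, 1]
Added edge 1->2
Recompute Kahn (smallest-id tiebreak):
  initial in-degrees: [3, 1, 1, 1, 0]
  ready (indeg=0): [4]
  pop 4: indeg[0]->2; indeg[3]->0 | ready=[3] | order so far=[4]
  pop 3: indeg[0]->1; indeg[1]->0 | ready=[1] | order so far=[4, 3]
  pop 1: indeg[2]->0 | ready=[2] | order so far=[4, 3, 1]
  pop 2: indeg[0]->0 | ready=[0] | order so far=[4, 3, 1, 2]
  pop 0: no out-edges | ready=[] | order so far=[4, 3, 1, 2, 0]
New canonical toposort: [4, 3, 1, 2, 0]
Compare positions:
  Node 0: index 3 -> 4 (moved)
  Node 1: index 4 -> 2 (moved)
  Node 2: index 0 -> 3 (moved)
  Node 3: index 2 -> 1 (moved)
  Node 4: index 1 -> 0 (moved)
Nodes that changed position: 0 1 2 3 4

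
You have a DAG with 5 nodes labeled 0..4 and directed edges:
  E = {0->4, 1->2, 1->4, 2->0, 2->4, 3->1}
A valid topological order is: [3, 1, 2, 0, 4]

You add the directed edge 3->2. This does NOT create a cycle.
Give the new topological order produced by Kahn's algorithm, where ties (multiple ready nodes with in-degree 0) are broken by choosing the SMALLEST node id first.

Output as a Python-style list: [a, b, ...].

Old toposort: [3, 1, 2, 0, 4]
Added edge: 3->2
Position of 3 (0) < position of 2 (2). Old order still valid.
Run Kahn's algorithm (break ties by smallest node id):
  initial in-degrees: [1, 1, 2, 0, 3]
  ready (indeg=0): [3]
  pop 3: indeg[1]->0; indeg[2]->1 | ready=[1] | order so far=[3]
  pop 1: indeg[2]->0; indeg[4]->2 | ready=[2] | order so far=[3, 1]
  pop 2: indeg[0]->0; indeg[4]->1 | ready=[0] | order so far=[3, 1, 2]
  pop 0: indeg[4]->0 | ready=[4] | order so far=[3, 1, 2, 0]
  pop 4: no out-edges | ready=[] | order so far=[3, 1, 2, 0, 4]
  Result: [3, 1, 2, 0, 4]

Answer: [3, 1, 2, 0, 4]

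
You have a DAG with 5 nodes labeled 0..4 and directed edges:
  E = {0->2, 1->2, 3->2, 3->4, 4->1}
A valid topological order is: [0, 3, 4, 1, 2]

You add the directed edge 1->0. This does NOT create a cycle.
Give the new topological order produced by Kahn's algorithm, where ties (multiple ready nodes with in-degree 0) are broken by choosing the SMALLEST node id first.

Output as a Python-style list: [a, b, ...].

Answer: [3, 4, 1, 0, 2]

Derivation:
Old toposort: [0, 3, 4, 1, 2]
Added edge: 1->0
Position of 1 (3) > position of 0 (0). Must reorder: 1 must now come before 0.
Run Kahn's algorithm (break ties by smallest node id):
  initial in-degrees: [1, 1, 3, 0, 1]
  ready (indeg=0): [3]
  pop 3: indeg[2]->2; indeg[4]->0 | ready=[4] | order so far=[3]
  pop 4: indeg[1]->0 | ready=[1] | order so far=[3, 4]
  pop 1: indeg[0]->0; indeg[2]->1 | ready=[0] | order so far=[3, 4, 1]
  pop 0: indeg[2]->0 | ready=[2] | order so far=[3, 4, 1, 0]
  pop 2: no out-edges | ready=[] | order so far=[3, 4, 1, 0, 2]
  Result: [3, 4, 1, 0, 2]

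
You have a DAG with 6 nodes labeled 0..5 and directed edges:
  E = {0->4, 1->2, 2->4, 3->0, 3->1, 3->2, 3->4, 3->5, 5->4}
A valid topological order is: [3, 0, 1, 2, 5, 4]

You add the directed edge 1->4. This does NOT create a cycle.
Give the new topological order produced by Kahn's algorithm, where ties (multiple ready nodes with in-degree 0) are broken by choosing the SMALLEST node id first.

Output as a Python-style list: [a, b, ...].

Answer: [3, 0, 1, 2, 5, 4]

Derivation:
Old toposort: [3, 0, 1, 2, 5, 4]
Added edge: 1->4
Position of 1 (2) < position of 4 (5). Old order still valid.
Run Kahn's algorithm (break ties by smallest node id):
  initial in-degrees: [1, 1, 2, 0, 5, 1]
  ready (indeg=0): [3]
  pop 3: indeg[0]->0; indeg[1]->0; indeg[2]->1; indeg[4]->4; indeg[5]->0 | ready=[0, 1, 5] | order so far=[3]
  pop 0: indeg[4]->3 | ready=[1, 5] | order so far=[3, 0]
  pop 1: indeg[2]->0; indeg[4]->2 | ready=[2, 5] | order so far=[3, 0, 1]
  pop 2: indeg[4]->1 | ready=[5] | order so far=[3, 0, 1, 2]
  pop 5: indeg[4]->0 | ready=[4] | order so far=[3, 0, 1, 2, 5]
  pop 4: no out-edges | ready=[] | order so far=[3, 0, 1, 2, 5, 4]
  Result: [3, 0, 1, 2, 5, 4]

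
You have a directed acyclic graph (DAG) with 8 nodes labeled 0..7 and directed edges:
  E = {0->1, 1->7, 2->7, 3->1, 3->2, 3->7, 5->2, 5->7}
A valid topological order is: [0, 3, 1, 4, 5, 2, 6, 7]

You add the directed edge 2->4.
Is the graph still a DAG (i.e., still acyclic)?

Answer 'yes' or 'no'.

Given toposort: [0, 3, 1, 4, 5, 2, 6, 7]
Position of 2: index 5; position of 4: index 3
New edge 2->4: backward (u after v in old order)
Backward edge: old toposort is now invalid. Check if this creates a cycle.
Does 4 already reach 2? Reachable from 4: [4]. NO -> still a DAG (reorder needed).
Still a DAG? yes

Answer: yes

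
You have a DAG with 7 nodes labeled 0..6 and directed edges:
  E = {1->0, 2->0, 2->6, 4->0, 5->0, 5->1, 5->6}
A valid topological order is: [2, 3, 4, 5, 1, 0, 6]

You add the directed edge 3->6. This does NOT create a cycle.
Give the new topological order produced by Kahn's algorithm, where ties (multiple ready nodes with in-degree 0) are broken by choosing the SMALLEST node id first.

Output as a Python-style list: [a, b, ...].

Answer: [2, 3, 4, 5, 1, 0, 6]

Derivation:
Old toposort: [2, 3, 4, 5, 1, 0, 6]
Added edge: 3->6
Position of 3 (1) < position of 6 (6). Old order still valid.
Run Kahn's algorithm (break ties by smallest node id):
  initial in-degrees: [4, 1, 0, 0, 0, 0, 3]
  ready (indeg=0): [2, 3, 4, 5]
  pop 2: indeg[0]->3; indeg[6]->2 | ready=[3, 4, 5] | order so far=[2]
  pop 3: indeg[6]->1 | ready=[4, 5] | order so far=[2, 3]
  pop 4: indeg[0]->2 | ready=[5] | order so far=[2, 3, 4]
  pop 5: indeg[0]->1; indeg[1]->0; indeg[6]->0 | ready=[1, 6] | order so far=[2, 3, 4, 5]
  pop 1: indeg[0]->0 | ready=[0, 6] | order so far=[2, 3, 4, 5, 1]
  pop 0: no out-edges | ready=[6] | order so far=[2, 3, 4, 5, 1, 0]
  pop 6: no out-edges | ready=[] | order so far=[2, 3, 4, 5, 1, 0, 6]
  Result: [2, 3, 4, 5, 1, 0, 6]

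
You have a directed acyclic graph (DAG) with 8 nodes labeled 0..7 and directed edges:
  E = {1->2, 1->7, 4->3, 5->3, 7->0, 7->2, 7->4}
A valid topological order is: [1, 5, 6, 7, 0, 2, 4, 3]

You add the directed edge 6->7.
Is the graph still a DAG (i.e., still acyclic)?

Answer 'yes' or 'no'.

Given toposort: [1, 5, 6, 7, 0, 2, 4, 3]
Position of 6: index 2; position of 7: index 3
New edge 6->7: forward
Forward edge: respects the existing order. Still a DAG, same toposort still valid.
Still a DAG? yes

Answer: yes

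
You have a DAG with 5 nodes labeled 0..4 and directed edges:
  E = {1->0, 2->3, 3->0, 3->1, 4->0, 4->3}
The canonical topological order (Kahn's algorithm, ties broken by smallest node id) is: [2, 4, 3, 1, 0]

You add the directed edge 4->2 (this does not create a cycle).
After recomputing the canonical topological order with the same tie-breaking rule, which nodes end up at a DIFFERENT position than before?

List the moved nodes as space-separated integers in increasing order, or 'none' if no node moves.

Old toposort: [2, 4, 3, 1, 0]
Added edge 4->2
Recompute Kahn (smallest-id tiebreak):
  initial in-degrees: [3, 1, 1, 2, 0]
  ready (indeg=0): [4]
  pop 4: indeg[0]->2; indeg[2]->0; indeg[3]->1 | ready=[2] | order so far=[4]
  pop 2: indeg[3]->0 | ready=[3] | order so far=[4, 2]
  pop 3: indeg[0]->1; indeg[1]->0 | ready=[1] | order so far=[4, 2, 3]
  pop 1: indeg[0]->0 | ready=[0] | order so far=[4, 2, 3, 1]
  pop 0: no out-edges | ready=[] | order so far=[4, 2, 3, 1, 0]
New canonical toposort: [4, 2, 3, 1, 0]
Compare positions:
  Node 0: index 4 -> 4 (same)
  Node 1: index 3 -> 3 (same)
  Node 2: index 0 -> 1 (moved)
  Node 3: index 2 -> 2 (same)
  Node 4: index 1 -> 0 (moved)
Nodes that changed position: 2 4

Answer: 2 4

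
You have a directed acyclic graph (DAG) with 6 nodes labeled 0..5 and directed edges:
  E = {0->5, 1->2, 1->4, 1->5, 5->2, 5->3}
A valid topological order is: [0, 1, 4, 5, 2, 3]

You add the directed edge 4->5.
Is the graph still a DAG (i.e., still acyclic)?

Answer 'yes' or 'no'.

Given toposort: [0, 1, 4, 5, 2, 3]
Position of 4: index 2; position of 5: index 3
New edge 4->5: forward
Forward edge: respects the existing order. Still a DAG, same toposort still valid.
Still a DAG? yes

Answer: yes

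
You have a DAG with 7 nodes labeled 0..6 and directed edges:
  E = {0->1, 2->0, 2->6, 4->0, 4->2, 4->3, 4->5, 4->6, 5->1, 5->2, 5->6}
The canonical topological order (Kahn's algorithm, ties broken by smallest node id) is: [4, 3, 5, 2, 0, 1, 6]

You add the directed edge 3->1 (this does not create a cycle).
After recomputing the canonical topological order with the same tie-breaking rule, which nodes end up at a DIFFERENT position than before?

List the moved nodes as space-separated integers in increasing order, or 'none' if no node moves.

Old toposort: [4, 3, 5, 2, 0, 1, 6]
Added edge 3->1
Recompute Kahn (smallest-id tiebreak):
  initial in-degrees: [2, 3, 2, 1, 0, 1, 3]
  ready (indeg=0): [4]
  pop 4: indeg[0]->1; indeg[2]->1; indeg[3]->0; indeg[5]->0; indeg[6]->2 | ready=[3, 5] | order so far=[4]
  pop 3: indeg[1]->2 | ready=[5] | order so far=[4, 3]
  pop 5: indeg[1]->1; indeg[2]->0; indeg[6]->1 | ready=[2] | order so far=[4, 3, 5]
  pop 2: indeg[0]->0; indeg[6]->0 | ready=[0, 6] | order so far=[4, 3, 5, 2]
  pop 0: indeg[1]->0 | ready=[1, 6] | order so far=[4, 3, 5, 2, 0]
  pop 1: no out-edges | ready=[6] | order so far=[4, 3, 5, 2, 0, 1]
  pop 6: no out-edges | ready=[] | order so far=[4, 3, 5, 2, 0, 1, 6]
New canonical toposort: [4, 3, 5, 2, 0, 1, 6]
Compare positions:
  Node 0: index 4 -> 4 (same)
  Node 1: index 5 -> 5 (same)
  Node 2: index 3 -> 3 (same)
  Node 3: index 1 -> 1 (same)
  Node 4: index 0 -> 0 (same)
  Node 5: index 2 -> 2 (same)
  Node 6: index 6 -> 6 (same)
Nodes that changed position: none

Answer: none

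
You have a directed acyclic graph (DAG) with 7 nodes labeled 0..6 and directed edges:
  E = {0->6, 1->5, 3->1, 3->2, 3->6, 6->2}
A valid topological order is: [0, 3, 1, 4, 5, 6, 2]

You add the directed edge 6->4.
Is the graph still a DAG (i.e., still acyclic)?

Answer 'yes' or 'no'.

Answer: yes

Derivation:
Given toposort: [0, 3, 1, 4, 5, 6, 2]
Position of 6: index 5; position of 4: index 3
New edge 6->4: backward (u after v in old order)
Backward edge: old toposort is now invalid. Check if this creates a cycle.
Does 4 already reach 6? Reachable from 4: [4]. NO -> still a DAG (reorder needed).
Still a DAG? yes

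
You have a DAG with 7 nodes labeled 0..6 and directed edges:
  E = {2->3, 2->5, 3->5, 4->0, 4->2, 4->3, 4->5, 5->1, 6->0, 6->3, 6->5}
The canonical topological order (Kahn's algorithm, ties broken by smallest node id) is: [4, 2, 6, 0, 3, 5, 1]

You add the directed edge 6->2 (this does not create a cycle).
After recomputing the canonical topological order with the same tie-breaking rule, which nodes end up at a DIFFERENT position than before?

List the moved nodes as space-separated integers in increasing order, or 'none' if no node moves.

Old toposort: [4, 2, 6, 0, 3, 5, 1]
Added edge 6->2
Recompute Kahn (smallest-id tiebreak):
  initial in-degrees: [2, 1, 2, 3, 0, 4, 0]
  ready (indeg=0): [4, 6]
  pop 4: indeg[0]->1; indeg[2]->1; indeg[3]->2; indeg[5]->3 | ready=[6] | order so far=[4]
  pop 6: indeg[0]->0; indeg[2]->0; indeg[3]->1; indeg[5]->2 | ready=[0, 2] | order so far=[4, 6]
  pop 0: no out-edges | ready=[2] | order so far=[4, 6, 0]
  pop 2: indeg[3]->0; indeg[5]->1 | ready=[3] | order so far=[4, 6, 0, 2]
  pop 3: indeg[5]->0 | ready=[5] | order so far=[4, 6, 0, 2, 3]
  pop 5: indeg[1]->0 | ready=[1] | order so far=[4, 6, 0, 2, 3, 5]
  pop 1: no out-edges | ready=[] | order so far=[4, 6, 0, 2, 3, 5, 1]
New canonical toposort: [4, 6, 0, 2, 3, 5, 1]
Compare positions:
  Node 0: index 3 -> 2 (moved)
  Node 1: index 6 -> 6 (same)
  Node 2: index 1 -> 3 (moved)
  Node 3: index 4 -> 4 (same)
  Node 4: index 0 -> 0 (same)
  Node 5: index 5 -> 5 (same)
  Node 6: index 2 -> 1 (moved)
Nodes that changed position: 0 2 6

Answer: 0 2 6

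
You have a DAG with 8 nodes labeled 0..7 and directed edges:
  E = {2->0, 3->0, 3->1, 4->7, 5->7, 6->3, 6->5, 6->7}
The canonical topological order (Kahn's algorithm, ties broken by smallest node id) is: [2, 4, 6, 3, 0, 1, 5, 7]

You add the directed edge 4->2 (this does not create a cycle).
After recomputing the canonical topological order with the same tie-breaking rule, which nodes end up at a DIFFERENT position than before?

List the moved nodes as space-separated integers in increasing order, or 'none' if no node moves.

Old toposort: [2, 4, 6, 3, 0, 1, 5, 7]
Added edge 4->2
Recompute Kahn (smallest-id tiebreak):
  initial in-degrees: [2, 1, 1, 1, 0, 1, 0, 3]
  ready (indeg=0): [4, 6]
  pop 4: indeg[2]->0; indeg[7]->2 | ready=[2, 6] | order so far=[4]
  pop 2: indeg[0]->1 | ready=[6] | order so far=[4, 2]
  pop 6: indeg[3]->0; indeg[5]->0; indeg[7]->1 | ready=[3, 5] | order so far=[4, 2, 6]
  pop 3: indeg[0]->0; indeg[1]->0 | ready=[0, 1, 5] | order so far=[4, 2, 6, 3]
  pop 0: no out-edges | ready=[1, 5] | order so far=[4, 2, 6, 3, 0]
  pop 1: no out-edges | ready=[5] | order so far=[4, 2, 6, 3, 0, 1]
  pop 5: indeg[7]->0 | ready=[7] | order so far=[4, 2, 6, 3, 0, 1, 5]
  pop 7: no out-edges | ready=[] | order so far=[4, 2, 6, 3, 0, 1, 5, 7]
New canonical toposort: [4, 2, 6, 3, 0, 1, 5, 7]
Compare positions:
  Node 0: index 4 -> 4 (same)
  Node 1: index 5 -> 5 (same)
  Node 2: index 0 -> 1 (moved)
  Node 3: index 3 -> 3 (same)
  Node 4: index 1 -> 0 (moved)
  Node 5: index 6 -> 6 (same)
  Node 6: index 2 -> 2 (same)
  Node 7: index 7 -> 7 (same)
Nodes that changed position: 2 4

Answer: 2 4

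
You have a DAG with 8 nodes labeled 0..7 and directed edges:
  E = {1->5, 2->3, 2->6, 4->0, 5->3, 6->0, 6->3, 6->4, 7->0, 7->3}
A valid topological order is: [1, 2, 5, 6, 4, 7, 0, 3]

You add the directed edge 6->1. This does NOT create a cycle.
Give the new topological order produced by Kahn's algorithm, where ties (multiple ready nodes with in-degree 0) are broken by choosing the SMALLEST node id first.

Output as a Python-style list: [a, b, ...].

Old toposort: [1, 2, 5, 6, 4, 7, 0, 3]
Added edge: 6->1
Position of 6 (3) > position of 1 (0). Must reorder: 6 must now come before 1.
Run Kahn's algorithm (break ties by smallest node id):
  initial in-degrees: [3, 1, 0, 4, 1, 1, 1, 0]
  ready (indeg=0): [2, 7]
  pop 2: indeg[3]->3; indeg[6]->0 | ready=[6, 7] | order so far=[2]
  pop 6: indeg[0]->2; indeg[1]->0; indeg[3]->2; indeg[4]->0 | ready=[1, 4, 7] | order so far=[2, 6]
  pop 1: indeg[5]->0 | ready=[4, 5, 7] | order so far=[2, 6, 1]
  pop 4: indeg[0]->1 | ready=[5, 7] | order so far=[2, 6, 1, 4]
  pop 5: indeg[3]->1 | ready=[7] | order so far=[2, 6, 1, 4, 5]
  pop 7: indeg[0]->0; indeg[3]->0 | ready=[0, 3] | order so far=[2, 6, 1, 4, 5, 7]
  pop 0: no out-edges | ready=[3] | order so far=[2, 6, 1, 4, 5, 7, 0]
  pop 3: no out-edges | ready=[] | order so far=[2, 6, 1, 4, 5, 7, 0, 3]
  Result: [2, 6, 1, 4, 5, 7, 0, 3]

Answer: [2, 6, 1, 4, 5, 7, 0, 3]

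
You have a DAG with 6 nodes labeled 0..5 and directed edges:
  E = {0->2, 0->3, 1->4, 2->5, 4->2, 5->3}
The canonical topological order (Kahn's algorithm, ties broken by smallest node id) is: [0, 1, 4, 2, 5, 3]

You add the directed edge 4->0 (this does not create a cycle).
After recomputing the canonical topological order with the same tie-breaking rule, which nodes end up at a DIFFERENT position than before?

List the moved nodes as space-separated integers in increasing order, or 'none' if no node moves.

Answer: 0 1 4

Derivation:
Old toposort: [0, 1, 4, 2, 5, 3]
Added edge 4->0
Recompute Kahn (smallest-id tiebreak):
  initial in-degrees: [1, 0, 2, 2, 1, 1]
  ready (indeg=0): [1]
  pop 1: indeg[4]->0 | ready=[4] | order so far=[1]
  pop 4: indeg[0]->0; indeg[2]->1 | ready=[0] | order so far=[1, 4]
  pop 0: indeg[2]->0; indeg[3]->1 | ready=[2] | order so far=[1, 4, 0]
  pop 2: indeg[5]->0 | ready=[5] | order so far=[1, 4, 0, 2]
  pop 5: indeg[3]->0 | ready=[3] | order so far=[1, 4, 0, 2, 5]
  pop 3: no out-edges | ready=[] | order so far=[1, 4, 0, 2, 5, 3]
New canonical toposort: [1, 4, 0, 2, 5, 3]
Compare positions:
  Node 0: index 0 -> 2 (moved)
  Node 1: index 1 -> 0 (moved)
  Node 2: index 3 -> 3 (same)
  Node 3: index 5 -> 5 (same)
  Node 4: index 2 -> 1 (moved)
  Node 5: index 4 -> 4 (same)
Nodes that changed position: 0 1 4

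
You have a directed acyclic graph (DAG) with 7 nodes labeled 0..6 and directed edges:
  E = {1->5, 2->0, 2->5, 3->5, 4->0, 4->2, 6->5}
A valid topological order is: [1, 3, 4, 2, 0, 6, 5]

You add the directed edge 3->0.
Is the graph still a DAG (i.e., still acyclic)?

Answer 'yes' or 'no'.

Given toposort: [1, 3, 4, 2, 0, 6, 5]
Position of 3: index 1; position of 0: index 4
New edge 3->0: forward
Forward edge: respects the existing order. Still a DAG, same toposort still valid.
Still a DAG? yes

Answer: yes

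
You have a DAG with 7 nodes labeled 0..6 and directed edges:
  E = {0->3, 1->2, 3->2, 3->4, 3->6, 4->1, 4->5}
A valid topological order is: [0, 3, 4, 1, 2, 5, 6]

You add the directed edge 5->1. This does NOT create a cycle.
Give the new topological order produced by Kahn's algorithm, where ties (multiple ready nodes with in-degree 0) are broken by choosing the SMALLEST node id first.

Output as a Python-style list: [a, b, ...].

Old toposort: [0, 3, 4, 1, 2, 5, 6]
Added edge: 5->1
Position of 5 (5) > position of 1 (3). Must reorder: 5 must now come before 1.
Run Kahn's algorithm (break ties by smallest node id):
  initial in-degrees: [0, 2, 2, 1, 1, 1, 1]
  ready (indeg=0): [0]
  pop 0: indeg[3]->0 | ready=[3] | order so far=[0]
  pop 3: indeg[2]->1; indeg[4]->0; indeg[6]->0 | ready=[4, 6] | order so far=[0, 3]
  pop 4: indeg[1]->1; indeg[5]->0 | ready=[5, 6] | order so far=[0, 3, 4]
  pop 5: indeg[1]->0 | ready=[1, 6] | order so far=[0, 3, 4, 5]
  pop 1: indeg[2]->0 | ready=[2, 6] | order so far=[0, 3, 4, 5, 1]
  pop 2: no out-edges | ready=[6] | order so far=[0, 3, 4, 5, 1, 2]
  pop 6: no out-edges | ready=[] | order so far=[0, 3, 4, 5, 1, 2, 6]
  Result: [0, 3, 4, 5, 1, 2, 6]

Answer: [0, 3, 4, 5, 1, 2, 6]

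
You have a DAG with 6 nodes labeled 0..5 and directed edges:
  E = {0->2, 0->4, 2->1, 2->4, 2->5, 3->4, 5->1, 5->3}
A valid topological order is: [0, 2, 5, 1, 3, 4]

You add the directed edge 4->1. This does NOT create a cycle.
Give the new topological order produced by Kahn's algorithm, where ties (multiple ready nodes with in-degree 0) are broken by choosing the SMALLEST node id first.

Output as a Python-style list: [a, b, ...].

Answer: [0, 2, 5, 3, 4, 1]

Derivation:
Old toposort: [0, 2, 5, 1, 3, 4]
Added edge: 4->1
Position of 4 (5) > position of 1 (3). Must reorder: 4 must now come before 1.
Run Kahn's algorithm (break ties by smallest node id):
  initial in-degrees: [0, 3, 1, 1, 3, 1]
  ready (indeg=0): [0]
  pop 0: indeg[2]->0; indeg[4]->2 | ready=[2] | order so far=[0]
  pop 2: indeg[1]->2; indeg[4]->1; indeg[5]->0 | ready=[5] | order so far=[0, 2]
  pop 5: indeg[1]->1; indeg[3]->0 | ready=[3] | order so far=[0, 2, 5]
  pop 3: indeg[4]->0 | ready=[4] | order so far=[0, 2, 5, 3]
  pop 4: indeg[1]->0 | ready=[1] | order so far=[0, 2, 5, 3, 4]
  pop 1: no out-edges | ready=[] | order so far=[0, 2, 5, 3, 4, 1]
  Result: [0, 2, 5, 3, 4, 1]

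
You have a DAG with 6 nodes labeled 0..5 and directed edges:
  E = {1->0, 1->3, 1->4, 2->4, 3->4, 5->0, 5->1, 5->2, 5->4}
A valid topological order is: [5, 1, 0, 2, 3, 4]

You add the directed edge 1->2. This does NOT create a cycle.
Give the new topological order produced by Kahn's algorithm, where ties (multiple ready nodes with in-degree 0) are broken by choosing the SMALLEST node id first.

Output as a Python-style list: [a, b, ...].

Answer: [5, 1, 0, 2, 3, 4]

Derivation:
Old toposort: [5, 1, 0, 2, 3, 4]
Added edge: 1->2
Position of 1 (1) < position of 2 (3). Old order still valid.
Run Kahn's algorithm (break ties by smallest node id):
  initial in-degrees: [2, 1, 2, 1, 4, 0]
  ready (indeg=0): [5]
  pop 5: indeg[0]->1; indeg[1]->0; indeg[2]->1; indeg[4]->3 | ready=[1] | order so far=[5]
  pop 1: indeg[0]->0; indeg[2]->0; indeg[3]->0; indeg[4]->2 | ready=[0, 2, 3] | order so far=[5, 1]
  pop 0: no out-edges | ready=[2, 3] | order so far=[5, 1, 0]
  pop 2: indeg[4]->1 | ready=[3] | order so far=[5, 1, 0, 2]
  pop 3: indeg[4]->0 | ready=[4] | order so far=[5, 1, 0, 2, 3]
  pop 4: no out-edges | ready=[] | order so far=[5, 1, 0, 2, 3, 4]
  Result: [5, 1, 0, 2, 3, 4]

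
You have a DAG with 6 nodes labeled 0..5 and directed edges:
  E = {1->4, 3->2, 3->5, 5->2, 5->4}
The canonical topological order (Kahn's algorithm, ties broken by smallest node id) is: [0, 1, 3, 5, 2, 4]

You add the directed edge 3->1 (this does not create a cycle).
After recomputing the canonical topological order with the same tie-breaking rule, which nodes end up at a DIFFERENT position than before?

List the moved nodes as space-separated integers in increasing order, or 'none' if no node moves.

Answer: 1 3

Derivation:
Old toposort: [0, 1, 3, 5, 2, 4]
Added edge 3->1
Recompute Kahn (smallest-id tiebreak):
  initial in-degrees: [0, 1, 2, 0, 2, 1]
  ready (indeg=0): [0, 3]
  pop 0: no out-edges | ready=[3] | order so far=[0]
  pop 3: indeg[1]->0; indeg[2]->1; indeg[5]->0 | ready=[1, 5] | order so far=[0, 3]
  pop 1: indeg[4]->1 | ready=[5] | order so far=[0, 3, 1]
  pop 5: indeg[2]->0; indeg[4]->0 | ready=[2, 4] | order so far=[0, 3, 1, 5]
  pop 2: no out-edges | ready=[4] | order so far=[0, 3, 1, 5, 2]
  pop 4: no out-edges | ready=[] | order so far=[0, 3, 1, 5, 2, 4]
New canonical toposort: [0, 3, 1, 5, 2, 4]
Compare positions:
  Node 0: index 0 -> 0 (same)
  Node 1: index 1 -> 2 (moved)
  Node 2: index 4 -> 4 (same)
  Node 3: index 2 -> 1 (moved)
  Node 4: index 5 -> 5 (same)
  Node 5: index 3 -> 3 (same)
Nodes that changed position: 1 3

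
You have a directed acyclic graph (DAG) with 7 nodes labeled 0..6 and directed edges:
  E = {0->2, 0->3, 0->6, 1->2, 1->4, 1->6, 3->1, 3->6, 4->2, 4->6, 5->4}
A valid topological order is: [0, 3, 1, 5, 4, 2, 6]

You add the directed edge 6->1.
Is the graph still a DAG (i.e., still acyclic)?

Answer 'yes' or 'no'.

Given toposort: [0, 3, 1, 5, 4, 2, 6]
Position of 6: index 6; position of 1: index 2
New edge 6->1: backward (u after v in old order)
Backward edge: old toposort is now invalid. Check if this creates a cycle.
Does 1 already reach 6? Reachable from 1: [1, 2, 4, 6]. YES -> cycle!
Still a DAG? no

Answer: no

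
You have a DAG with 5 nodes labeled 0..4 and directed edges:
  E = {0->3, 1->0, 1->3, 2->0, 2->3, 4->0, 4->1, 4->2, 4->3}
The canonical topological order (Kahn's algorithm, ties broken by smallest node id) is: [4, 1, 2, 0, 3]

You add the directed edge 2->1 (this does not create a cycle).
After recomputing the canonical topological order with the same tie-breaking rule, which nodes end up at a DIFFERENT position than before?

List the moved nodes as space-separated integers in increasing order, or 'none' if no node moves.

Old toposort: [4, 1, 2, 0, 3]
Added edge 2->1
Recompute Kahn (smallest-id tiebreak):
  initial in-degrees: [3, 2, 1, 4, 0]
  ready (indeg=0): [4]
  pop 4: indeg[0]->2; indeg[1]->1; indeg[2]->0; indeg[3]->3 | ready=[2] | order so far=[4]
  pop 2: indeg[0]->1; indeg[1]->0; indeg[3]->2 | ready=[1] | order so far=[4, 2]
  pop 1: indeg[0]->0; indeg[3]->1 | ready=[0] | order so far=[4, 2, 1]
  pop 0: indeg[3]->0 | ready=[3] | order so far=[4, 2, 1, 0]
  pop 3: no out-edges | ready=[] | order so far=[4, 2, 1, 0, 3]
New canonical toposort: [4, 2, 1, 0, 3]
Compare positions:
  Node 0: index 3 -> 3 (same)
  Node 1: index 1 -> 2 (moved)
  Node 2: index 2 -> 1 (moved)
  Node 3: index 4 -> 4 (same)
  Node 4: index 0 -> 0 (same)
Nodes that changed position: 1 2

Answer: 1 2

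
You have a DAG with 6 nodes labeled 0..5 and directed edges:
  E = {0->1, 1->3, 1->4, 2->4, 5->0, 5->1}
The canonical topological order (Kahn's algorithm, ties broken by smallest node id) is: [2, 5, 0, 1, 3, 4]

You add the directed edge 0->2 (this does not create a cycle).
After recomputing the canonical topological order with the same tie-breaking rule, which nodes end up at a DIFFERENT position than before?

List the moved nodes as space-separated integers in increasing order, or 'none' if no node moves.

Answer: 0 1 2 5

Derivation:
Old toposort: [2, 5, 0, 1, 3, 4]
Added edge 0->2
Recompute Kahn (smallest-id tiebreak):
  initial in-degrees: [1, 2, 1, 1, 2, 0]
  ready (indeg=0): [5]
  pop 5: indeg[0]->0; indeg[1]->1 | ready=[0] | order so far=[5]
  pop 0: indeg[1]->0; indeg[2]->0 | ready=[1, 2] | order so far=[5, 0]
  pop 1: indeg[3]->0; indeg[4]->1 | ready=[2, 3] | order so far=[5, 0, 1]
  pop 2: indeg[4]->0 | ready=[3, 4] | order so far=[5, 0, 1, 2]
  pop 3: no out-edges | ready=[4] | order so far=[5, 0, 1, 2, 3]
  pop 4: no out-edges | ready=[] | order so far=[5, 0, 1, 2, 3, 4]
New canonical toposort: [5, 0, 1, 2, 3, 4]
Compare positions:
  Node 0: index 2 -> 1 (moved)
  Node 1: index 3 -> 2 (moved)
  Node 2: index 0 -> 3 (moved)
  Node 3: index 4 -> 4 (same)
  Node 4: index 5 -> 5 (same)
  Node 5: index 1 -> 0 (moved)
Nodes that changed position: 0 1 2 5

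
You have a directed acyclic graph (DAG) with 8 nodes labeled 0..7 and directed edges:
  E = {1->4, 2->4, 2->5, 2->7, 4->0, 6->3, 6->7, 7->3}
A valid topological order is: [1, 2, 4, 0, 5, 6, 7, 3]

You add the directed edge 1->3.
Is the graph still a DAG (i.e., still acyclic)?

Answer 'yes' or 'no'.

Given toposort: [1, 2, 4, 0, 5, 6, 7, 3]
Position of 1: index 0; position of 3: index 7
New edge 1->3: forward
Forward edge: respects the existing order. Still a DAG, same toposort still valid.
Still a DAG? yes

Answer: yes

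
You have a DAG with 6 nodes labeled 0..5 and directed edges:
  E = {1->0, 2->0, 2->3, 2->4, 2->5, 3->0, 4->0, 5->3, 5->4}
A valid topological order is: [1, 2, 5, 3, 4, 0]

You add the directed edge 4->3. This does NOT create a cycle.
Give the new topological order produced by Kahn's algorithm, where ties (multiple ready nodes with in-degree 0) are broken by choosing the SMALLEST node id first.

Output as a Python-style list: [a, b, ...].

Answer: [1, 2, 5, 4, 3, 0]

Derivation:
Old toposort: [1, 2, 5, 3, 4, 0]
Added edge: 4->3
Position of 4 (4) > position of 3 (3). Must reorder: 4 must now come before 3.
Run Kahn's algorithm (break ties by smallest node id):
  initial in-degrees: [4, 0, 0, 3, 2, 1]
  ready (indeg=0): [1, 2]
  pop 1: indeg[0]->3 | ready=[2] | order so far=[1]
  pop 2: indeg[0]->2; indeg[3]->2; indeg[4]->1; indeg[5]->0 | ready=[5] | order so far=[1, 2]
  pop 5: indeg[3]->1; indeg[4]->0 | ready=[4] | order so far=[1, 2, 5]
  pop 4: indeg[0]->1; indeg[3]->0 | ready=[3] | order so far=[1, 2, 5, 4]
  pop 3: indeg[0]->0 | ready=[0] | order so far=[1, 2, 5, 4, 3]
  pop 0: no out-edges | ready=[] | order so far=[1, 2, 5, 4, 3, 0]
  Result: [1, 2, 5, 4, 3, 0]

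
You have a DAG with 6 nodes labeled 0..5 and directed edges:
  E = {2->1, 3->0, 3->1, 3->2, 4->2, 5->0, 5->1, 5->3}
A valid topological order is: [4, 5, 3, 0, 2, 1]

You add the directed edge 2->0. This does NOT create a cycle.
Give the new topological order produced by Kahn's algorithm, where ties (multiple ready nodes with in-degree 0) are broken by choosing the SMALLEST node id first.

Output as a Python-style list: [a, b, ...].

Old toposort: [4, 5, 3, 0, 2, 1]
Added edge: 2->0
Position of 2 (4) > position of 0 (3). Must reorder: 2 must now come before 0.
Run Kahn's algorithm (break ties by smallest node id):
  initial in-degrees: [3, 3, 2, 1, 0, 0]
  ready (indeg=0): [4, 5]
  pop 4: indeg[2]->1 | ready=[5] | order so far=[4]
  pop 5: indeg[0]->2; indeg[1]->2; indeg[3]->0 | ready=[3] | order so far=[4, 5]
  pop 3: indeg[0]->1; indeg[1]->1; indeg[2]->0 | ready=[2] | order so far=[4, 5, 3]
  pop 2: indeg[0]->0; indeg[1]->0 | ready=[0, 1] | order so far=[4, 5, 3, 2]
  pop 0: no out-edges | ready=[1] | order so far=[4, 5, 3, 2, 0]
  pop 1: no out-edges | ready=[] | order so far=[4, 5, 3, 2, 0, 1]
  Result: [4, 5, 3, 2, 0, 1]

Answer: [4, 5, 3, 2, 0, 1]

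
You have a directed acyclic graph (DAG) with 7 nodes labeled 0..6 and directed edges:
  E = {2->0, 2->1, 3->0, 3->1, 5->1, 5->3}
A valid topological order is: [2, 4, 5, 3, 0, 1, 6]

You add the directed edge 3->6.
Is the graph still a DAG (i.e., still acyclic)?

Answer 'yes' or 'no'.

Answer: yes

Derivation:
Given toposort: [2, 4, 5, 3, 0, 1, 6]
Position of 3: index 3; position of 6: index 6
New edge 3->6: forward
Forward edge: respects the existing order. Still a DAG, same toposort still valid.
Still a DAG? yes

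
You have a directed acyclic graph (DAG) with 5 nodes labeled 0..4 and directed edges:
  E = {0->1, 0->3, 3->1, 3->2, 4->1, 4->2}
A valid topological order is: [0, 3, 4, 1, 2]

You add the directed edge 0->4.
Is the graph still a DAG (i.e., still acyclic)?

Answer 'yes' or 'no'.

Answer: yes

Derivation:
Given toposort: [0, 3, 4, 1, 2]
Position of 0: index 0; position of 4: index 2
New edge 0->4: forward
Forward edge: respects the existing order. Still a DAG, same toposort still valid.
Still a DAG? yes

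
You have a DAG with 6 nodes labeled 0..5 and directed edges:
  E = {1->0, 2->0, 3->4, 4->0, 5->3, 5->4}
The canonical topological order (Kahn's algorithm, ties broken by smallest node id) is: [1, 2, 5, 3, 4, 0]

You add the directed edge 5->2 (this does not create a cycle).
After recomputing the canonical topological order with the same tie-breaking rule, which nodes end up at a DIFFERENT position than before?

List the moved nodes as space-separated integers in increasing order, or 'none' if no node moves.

Answer: 2 5

Derivation:
Old toposort: [1, 2, 5, 3, 4, 0]
Added edge 5->2
Recompute Kahn (smallest-id tiebreak):
  initial in-degrees: [3, 0, 1, 1, 2, 0]
  ready (indeg=0): [1, 5]
  pop 1: indeg[0]->2 | ready=[5] | order so far=[1]
  pop 5: indeg[2]->0; indeg[3]->0; indeg[4]->1 | ready=[2, 3] | order so far=[1, 5]
  pop 2: indeg[0]->1 | ready=[3] | order so far=[1, 5, 2]
  pop 3: indeg[4]->0 | ready=[4] | order so far=[1, 5, 2, 3]
  pop 4: indeg[0]->0 | ready=[0] | order so far=[1, 5, 2, 3, 4]
  pop 0: no out-edges | ready=[] | order so far=[1, 5, 2, 3, 4, 0]
New canonical toposort: [1, 5, 2, 3, 4, 0]
Compare positions:
  Node 0: index 5 -> 5 (same)
  Node 1: index 0 -> 0 (same)
  Node 2: index 1 -> 2 (moved)
  Node 3: index 3 -> 3 (same)
  Node 4: index 4 -> 4 (same)
  Node 5: index 2 -> 1 (moved)
Nodes that changed position: 2 5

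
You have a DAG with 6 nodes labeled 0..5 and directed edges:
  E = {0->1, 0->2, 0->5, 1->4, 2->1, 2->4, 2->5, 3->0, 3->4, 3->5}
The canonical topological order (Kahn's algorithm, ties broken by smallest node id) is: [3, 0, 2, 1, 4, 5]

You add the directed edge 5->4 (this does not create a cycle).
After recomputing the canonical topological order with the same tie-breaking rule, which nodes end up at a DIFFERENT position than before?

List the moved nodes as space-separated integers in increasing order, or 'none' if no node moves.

Answer: 4 5

Derivation:
Old toposort: [3, 0, 2, 1, 4, 5]
Added edge 5->4
Recompute Kahn (smallest-id tiebreak):
  initial in-degrees: [1, 2, 1, 0, 4, 3]
  ready (indeg=0): [3]
  pop 3: indeg[0]->0; indeg[4]->3; indeg[5]->2 | ready=[0] | order so far=[3]
  pop 0: indeg[1]->1; indeg[2]->0; indeg[5]->1 | ready=[2] | order so far=[3, 0]
  pop 2: indeg[1]->0; indeg[4]->2; indeg[5]->0 | ready=[1, 5] | order so far=[3, 0, 2]
  pop 1: indeg[4]->1 | ready=[5] | order so far=[3, 0, 2, 1]
  pop 5: indeg[4]->0 | ready=[4] | order so far=[3, 0, 2, 1, 5]
  pop 4: no out-edges | ready=[] | order so far=[3, 0, 2, 1, 5, 4]
New canonical toposort: [3, 0, 2, 1, 5, 4]
Compare positions:
  Node 0: index 1 -> 1 (same)
  Node 1: index 3 -> 3 (same)
  Node 2: index 2 -> 2 (same)
  Node 3: index 0 -> 0 (same)
  Node 4: index 4 -> 5 (moved)
  Node 5: index 5 -> 4 (moved)
Nodes that changed position: 4 5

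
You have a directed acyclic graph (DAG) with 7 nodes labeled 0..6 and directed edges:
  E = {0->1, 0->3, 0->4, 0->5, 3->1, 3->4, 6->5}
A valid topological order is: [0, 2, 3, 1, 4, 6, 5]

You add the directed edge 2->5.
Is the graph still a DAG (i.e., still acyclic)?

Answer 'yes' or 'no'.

Given toposort: [0, 2, 3, 1, 4, 6, 5]
Position of 2: index 1; position of 5: index 6
New edge 2->5: forward
Forward edge: respects the existing order. Still a DAG, same toposort still valid.
Still a DAG? yes

Answer: yes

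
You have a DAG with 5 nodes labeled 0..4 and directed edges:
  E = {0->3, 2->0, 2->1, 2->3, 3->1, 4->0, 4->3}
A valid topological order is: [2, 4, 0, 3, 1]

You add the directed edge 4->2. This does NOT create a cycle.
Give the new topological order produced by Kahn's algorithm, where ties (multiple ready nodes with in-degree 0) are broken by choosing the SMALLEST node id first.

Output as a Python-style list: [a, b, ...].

Old toposort: [2, 4, 0, 3, 1]
Added edge: 4->2
Position of 4 (1) > position of 2 (0). Must reorder: 4 must now come before 2.
Run Kahn's algorithm (break ties by smallest node id):
  initial in-degrees: [2, 2, 1, 3, 0]
  ready (indeg=0): [4]
  pop 4: indeg[0]->1; indeg[2]->0; indeg[3]->2 | ready=[2] | order so far=[4]
  pop 2: indeg[0]->0; indeg[1]->1; indeg[3]->1 | ready=[0] | order so far=[4, 2]
  pop 0: indeg[3]->0 | ready=[3] | order so far=[4, 2, 0]
  pop 3: indeg[1]->0 | ready=[1] | order so far=[4, 2, 0, 3]
  pop 1: no out-edges | ready=[] | order so far=[4, 2, 0, 3, 1]
  Result: [4, 2, 0, 3, 1]

Answer: [4, 2, 0, 3, 1]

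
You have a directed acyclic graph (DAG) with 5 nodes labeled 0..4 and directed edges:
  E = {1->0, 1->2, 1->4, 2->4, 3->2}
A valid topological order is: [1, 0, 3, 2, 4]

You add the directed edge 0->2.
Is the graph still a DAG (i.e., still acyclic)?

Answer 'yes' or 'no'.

Answer: yes

Derivation:
Given toposort: [1, 0, 3, 2, 4]
Position of 0: index 1; position of 2: index 3
New edge 0->2: forward
Forward edge: respects the existing order. Still a DAG, same toposort still valid.
Still a DAG? yes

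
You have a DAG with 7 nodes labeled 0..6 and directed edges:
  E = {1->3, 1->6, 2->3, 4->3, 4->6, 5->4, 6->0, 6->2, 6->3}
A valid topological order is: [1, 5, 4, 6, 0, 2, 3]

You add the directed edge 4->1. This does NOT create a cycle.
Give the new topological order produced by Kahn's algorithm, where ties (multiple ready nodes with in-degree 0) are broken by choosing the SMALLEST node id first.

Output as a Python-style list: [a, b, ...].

Old toposort: [1, 5, 4, 6, 0, 2, 3]
Added edge: 4->1
Position of 4 (2) > position of 1 (0). Must reorder: 4 must now come before 1.
Run Kahn's algorithm (break ties by smallest node id):
  initial in-degrees: [1, 1, 1, 4, 1, 0, 2]
  ready (indeg=0): [5]
  pop 5: indeg[4]->0 | ready=[4] | order so far=[5]
  pop 4: indeg[1]->0; indeg[3]->3; indeg[6]->1 | ready=[1] | order so far=[5, 4]
  pop 1: indeg[3]->2; indeg[6]->0 | ready=[6] | order so far=[5, 4, 1]
  pop 6: indeg[0]->0; indeg[2]->0; indeg[3]->1 | ready=[0, 2] | order so far=[5, 4, 1, 6]
  pop 0: no out-edges | ready=[2] | order so far=[5, 4, 1, 6, 0]
  pop 2: indeg[3]->0 | ready=[3] | order so far=[5, 4, 1, 6, 0, 2]
  pop 3: no out-edges | ready=[] | order so far=[5, 4, 1, 6, 0, 2, 3]
  Result: [5, 4, 1, 6, 0, 2, 3]

Answer: [5, 4, 1, 6, 0, 2, 3]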